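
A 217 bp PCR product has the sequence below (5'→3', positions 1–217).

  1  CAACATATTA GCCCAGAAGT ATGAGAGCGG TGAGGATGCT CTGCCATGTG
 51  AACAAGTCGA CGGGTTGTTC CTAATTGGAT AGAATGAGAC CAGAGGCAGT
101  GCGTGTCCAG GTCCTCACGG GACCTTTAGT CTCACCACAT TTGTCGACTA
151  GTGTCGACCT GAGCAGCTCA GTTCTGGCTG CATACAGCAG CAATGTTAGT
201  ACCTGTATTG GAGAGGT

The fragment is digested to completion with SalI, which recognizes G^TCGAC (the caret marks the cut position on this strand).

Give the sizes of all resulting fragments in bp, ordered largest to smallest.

SalI sites (GTCGAC) start at positions 56, 143, 153.
SalI cuts after the first base of each site, so after positions 56, 143, 153.
Linear molecule, 3 cuts → 4 fragments:
  1–56 → 56 bp
  57–143 → 87 bp
  144–153 → 10 bp
  154–217 → 64 bp
Sorted largest to smallest: 87, 64, 56, 10 bp.

87, 64, 56, 10 bp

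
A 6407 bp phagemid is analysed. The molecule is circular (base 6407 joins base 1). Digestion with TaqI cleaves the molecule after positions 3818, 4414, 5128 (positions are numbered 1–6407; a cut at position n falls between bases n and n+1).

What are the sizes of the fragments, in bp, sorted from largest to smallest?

Circular molecule, 3 cuts → 3 fragments:
  4414 − 3818 = 596 bp
  5128 − 4414 = 714 bp
  wrap: 6407 − 5128 + 3818 = 5097 bp
Sorted largest to smallest: 5097, 714, 596 bp.

5097, 714, 596 bp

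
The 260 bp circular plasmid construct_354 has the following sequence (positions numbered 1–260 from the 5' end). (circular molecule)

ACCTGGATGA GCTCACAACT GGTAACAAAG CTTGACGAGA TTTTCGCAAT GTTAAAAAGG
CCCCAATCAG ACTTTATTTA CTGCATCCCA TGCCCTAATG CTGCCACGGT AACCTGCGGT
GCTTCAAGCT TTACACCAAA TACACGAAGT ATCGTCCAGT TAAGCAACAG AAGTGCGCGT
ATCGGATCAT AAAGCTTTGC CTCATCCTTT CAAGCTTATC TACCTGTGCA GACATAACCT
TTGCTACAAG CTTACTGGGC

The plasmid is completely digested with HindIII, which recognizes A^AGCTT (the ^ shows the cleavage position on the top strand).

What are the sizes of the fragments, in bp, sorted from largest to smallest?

HindIII sites (AAGCTT) start at positions 28, 126, 192, 212, 248.
HindIII cuts after the first base of each site, so after positions 28, 126, 192, 212, 248.
Circular molecule, 5 cuts → 5 fragments:
  29–126 → 98 bp
  127–192 → 66 bp
  193–212 → 20 bp
  213–248 → 36 bp
  249–260 then 1–28 → 12 + 28 = 40 bp
Sorted largest to smallest: 98, 66, 40, 36, 20 bp.

98, 66, 40, 36, 20 bp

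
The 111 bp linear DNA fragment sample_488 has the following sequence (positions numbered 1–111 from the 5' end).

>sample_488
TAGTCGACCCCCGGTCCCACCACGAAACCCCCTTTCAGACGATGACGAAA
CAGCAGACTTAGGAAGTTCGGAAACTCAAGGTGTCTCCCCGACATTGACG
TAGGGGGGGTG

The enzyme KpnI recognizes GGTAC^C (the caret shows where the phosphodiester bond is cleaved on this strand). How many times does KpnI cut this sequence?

No occurrence of GGTACC is present in the sequence.
KpnI does not cut: 0 sites.

0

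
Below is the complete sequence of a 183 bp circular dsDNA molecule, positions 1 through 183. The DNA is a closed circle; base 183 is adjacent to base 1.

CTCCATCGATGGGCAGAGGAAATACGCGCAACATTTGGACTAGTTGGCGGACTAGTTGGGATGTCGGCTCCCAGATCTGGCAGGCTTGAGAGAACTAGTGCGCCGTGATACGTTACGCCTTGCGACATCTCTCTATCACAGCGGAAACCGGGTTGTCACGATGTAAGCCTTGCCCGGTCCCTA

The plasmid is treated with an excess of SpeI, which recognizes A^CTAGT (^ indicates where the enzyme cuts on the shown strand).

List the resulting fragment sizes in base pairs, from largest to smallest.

SpeI sites (ACTAGT) start at positions 39, 51, 94.
SpeI cuts after the first base of each site, so after positions 39, 51, 94.
Circular molecule, 3 cuts → 3 fragments:
  40–51 → 12 bp
  52–94 → 43 bp
  95–183 then 1–39 → 89 + 39 = 128 bp
Sorted largest to smallest: 128, 43, 12 bp.

128, 43, 12 bp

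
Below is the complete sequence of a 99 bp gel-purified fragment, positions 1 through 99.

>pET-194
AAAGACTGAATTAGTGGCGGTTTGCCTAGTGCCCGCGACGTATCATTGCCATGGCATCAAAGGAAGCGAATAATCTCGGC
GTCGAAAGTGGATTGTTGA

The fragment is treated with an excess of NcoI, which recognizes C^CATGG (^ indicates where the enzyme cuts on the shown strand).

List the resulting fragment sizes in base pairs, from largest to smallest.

The NcoI site (CCATGG) starts at position 49.
NcoI cuts after the first base of each site, so after position 49.
Linear molecule, 1 cut → 2 fragments:
  1–49 → 49 bp
  50–99 → 50 bp
Sorted largest to smallest: 50, 49 bp.

50, 49 bp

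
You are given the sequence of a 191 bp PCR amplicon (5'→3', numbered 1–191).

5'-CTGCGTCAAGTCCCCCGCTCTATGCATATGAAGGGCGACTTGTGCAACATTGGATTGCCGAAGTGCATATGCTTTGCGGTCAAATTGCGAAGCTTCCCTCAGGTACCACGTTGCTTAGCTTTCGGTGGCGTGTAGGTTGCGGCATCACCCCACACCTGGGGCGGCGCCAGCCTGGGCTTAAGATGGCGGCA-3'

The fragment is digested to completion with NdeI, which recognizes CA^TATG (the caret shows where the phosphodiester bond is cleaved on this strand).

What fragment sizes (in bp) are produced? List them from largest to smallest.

NdeI sites (CATATG) start at positions 25, 66.
NdeI cuts after base 2 of each site, so after positions 26, 67.
Linear molecule, 2 cuts → 3 fragments:
  1–26 → 26 bp
  27–67 → 41 bp
  68–191 → 124 bp
Sorted largest to smallest: 124, 41, 26 bp.

124, 41, 26 bp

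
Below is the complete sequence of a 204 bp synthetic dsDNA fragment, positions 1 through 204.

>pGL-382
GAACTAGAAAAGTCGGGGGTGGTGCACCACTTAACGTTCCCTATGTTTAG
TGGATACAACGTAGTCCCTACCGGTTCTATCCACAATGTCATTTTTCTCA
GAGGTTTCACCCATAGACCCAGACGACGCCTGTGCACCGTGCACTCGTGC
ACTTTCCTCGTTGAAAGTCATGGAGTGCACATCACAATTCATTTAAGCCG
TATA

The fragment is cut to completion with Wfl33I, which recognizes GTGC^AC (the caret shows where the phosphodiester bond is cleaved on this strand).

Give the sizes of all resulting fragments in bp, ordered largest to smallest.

110, 28, 26, 25, 8, 7 bp

Wfl33I sites (GTGCAC) start at positions 22, 132, 139, 147, 175.
Wfl33I cuts after base 4 of each site, so after positions 25, 135, 142, 150, 178.
Linear molecule, 5 cuts → 6 fragments:
  1–25 → 25 bp
  26–135 → 110 bp
  136–142 → 7 bp
  143–150 → 8 bp
  151–178 → 28 bp
  179–204 → 26 bp
Sorted largest to smallest: 110, 28, 26, 25, 8, 7 bp.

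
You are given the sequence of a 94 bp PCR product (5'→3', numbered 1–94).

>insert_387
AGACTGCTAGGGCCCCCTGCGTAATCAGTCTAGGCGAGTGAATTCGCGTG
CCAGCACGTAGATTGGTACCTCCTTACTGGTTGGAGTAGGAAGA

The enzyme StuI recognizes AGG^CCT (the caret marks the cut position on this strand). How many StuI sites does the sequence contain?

No occurrence of AGGCCT is present in the sequence.
StuI does not cut: 0 sites.

0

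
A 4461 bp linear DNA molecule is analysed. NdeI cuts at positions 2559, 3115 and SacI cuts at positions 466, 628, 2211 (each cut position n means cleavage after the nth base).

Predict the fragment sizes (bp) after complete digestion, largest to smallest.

Combined cut positions (sorted): 466, 628, 2211, 2559, 3115.
Linear molecule, 5 cuts → 6 fragments:
  466 − 0 = 466 bp
  628 − 466 = 162 bp
  2211 − 628 = 1583 bp
  2559 − 2211 = 348 bp
  3115 − 2559 = 556 bp
  4461 − 3115 = 1346 bp
Sorted largest to smallest: 1583, 1346, 556, 466, 348, 162 bp.

1583, 1346, 556, 466, 348, 162 bp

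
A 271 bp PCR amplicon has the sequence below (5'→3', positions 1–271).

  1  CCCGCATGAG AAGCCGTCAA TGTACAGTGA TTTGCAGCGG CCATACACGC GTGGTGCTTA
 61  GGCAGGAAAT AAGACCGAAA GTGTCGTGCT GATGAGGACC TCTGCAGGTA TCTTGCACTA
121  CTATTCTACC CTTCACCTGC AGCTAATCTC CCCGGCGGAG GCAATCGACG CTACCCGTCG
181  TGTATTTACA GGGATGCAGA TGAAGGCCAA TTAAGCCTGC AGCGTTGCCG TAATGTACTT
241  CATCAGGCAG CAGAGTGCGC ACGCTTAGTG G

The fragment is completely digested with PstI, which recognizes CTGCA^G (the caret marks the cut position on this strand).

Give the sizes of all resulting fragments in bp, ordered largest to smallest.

106, 80, 50, 35 bp

PstI sites (CTGCAG) start at positions 102, 137, 217.
PstI cuts after base 5 of each site (before the last base), so after positions 106, 141, 221.
Linear molecule, 3 cuts → 4 fragments:
  1–106 → 106 bp
  107–141 → 35 bp
  142–221 → 80 bp
  222–271 → 50 bp
Sorted largest to smallest: 106, 80, 50, 35 bp.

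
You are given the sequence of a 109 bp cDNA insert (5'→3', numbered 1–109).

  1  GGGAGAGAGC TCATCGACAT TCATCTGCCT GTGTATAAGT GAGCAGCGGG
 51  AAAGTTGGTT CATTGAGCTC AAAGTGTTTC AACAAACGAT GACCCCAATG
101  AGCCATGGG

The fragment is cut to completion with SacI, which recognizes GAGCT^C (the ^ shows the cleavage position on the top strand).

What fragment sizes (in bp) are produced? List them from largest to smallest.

58, 40, 11 bp

SacI sites (GAGCTC) start at positions 7, 65.
SacI cuts after base 5 of each site (before the last base), so after positions 11, 69.
Linear molecule, 2 cuts → 3 fragments:
  1–11 → 11 bp
  12–69 → 58 bp
  70–109 → 40 bp
Sorted largest to smallest: 58, 40, 11 bp.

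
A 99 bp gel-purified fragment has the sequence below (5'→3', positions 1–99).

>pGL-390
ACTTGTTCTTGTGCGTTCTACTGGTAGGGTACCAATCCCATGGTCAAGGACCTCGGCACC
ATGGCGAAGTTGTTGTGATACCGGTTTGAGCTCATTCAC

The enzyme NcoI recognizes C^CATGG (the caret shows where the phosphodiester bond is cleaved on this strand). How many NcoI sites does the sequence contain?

2

CCATGG occurs starting at positions 38, 59.
NcoI cuts at 2 sites.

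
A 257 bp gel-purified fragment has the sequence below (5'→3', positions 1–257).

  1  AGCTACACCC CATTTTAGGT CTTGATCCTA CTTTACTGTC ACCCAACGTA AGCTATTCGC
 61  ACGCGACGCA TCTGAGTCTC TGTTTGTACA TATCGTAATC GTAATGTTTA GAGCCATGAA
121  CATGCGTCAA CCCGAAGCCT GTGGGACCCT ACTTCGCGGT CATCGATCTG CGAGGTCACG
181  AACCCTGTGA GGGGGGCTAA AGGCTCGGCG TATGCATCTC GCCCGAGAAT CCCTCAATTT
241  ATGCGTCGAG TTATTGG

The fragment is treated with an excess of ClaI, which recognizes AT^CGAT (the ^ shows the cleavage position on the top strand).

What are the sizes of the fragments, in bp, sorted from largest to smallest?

The ClaI site (ATCGAT) starts at position 162.
ClaI cuts after base 2 of each site, so after position 163.
Linear molecule, 1 cut → 2 fragments:
  1–163 → 163 bp
  164–257 → 94 bp
Sorted largest to smallest: 163, 94 bp.

163, 94 bp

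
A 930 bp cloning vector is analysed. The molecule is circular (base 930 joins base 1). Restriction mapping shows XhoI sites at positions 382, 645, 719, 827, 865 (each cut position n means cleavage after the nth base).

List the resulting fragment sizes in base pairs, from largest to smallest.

Circular molecule, 5 cuts → 5 fragments:
  645 − 382 = 263 bp
  719 − 645 = 74 bp
  827 − 719 = 108 bp
  865 − 827 = 38 bp
  wrap: 930 − 865 + 382 = 447 bp
Sorted largest to smallest: 447, 263, 108, 74, 38 bp.

447, 263, 108, 74, 38 bp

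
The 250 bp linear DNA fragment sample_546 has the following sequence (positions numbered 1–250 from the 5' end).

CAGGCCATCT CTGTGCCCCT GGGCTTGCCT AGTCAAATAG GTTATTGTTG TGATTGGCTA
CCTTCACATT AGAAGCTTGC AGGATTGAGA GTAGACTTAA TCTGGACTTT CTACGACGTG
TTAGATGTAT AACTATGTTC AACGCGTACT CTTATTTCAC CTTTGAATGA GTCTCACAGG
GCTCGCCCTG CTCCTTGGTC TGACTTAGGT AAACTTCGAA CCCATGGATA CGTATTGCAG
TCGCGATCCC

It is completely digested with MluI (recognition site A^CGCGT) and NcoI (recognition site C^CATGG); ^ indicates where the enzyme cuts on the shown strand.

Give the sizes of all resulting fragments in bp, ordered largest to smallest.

142, 80, 28 bp

The MluI site (ACGCGT) starts at position 142.
MluI cuts after the first base of each site, so after position 142.
The NcoI site (CCATGG) starts at position 222.
NcoI cuts after the first base of each site, so after position 222.
Combined cut positions: 142, 222.
Linear molecule, 2 cuts → 3 fragments:
  1–142 → 142 bp
  143–222 → 80 bp
  223–250 → 28 bp
Sorted largest to smallest: 142, 80, 28 bp.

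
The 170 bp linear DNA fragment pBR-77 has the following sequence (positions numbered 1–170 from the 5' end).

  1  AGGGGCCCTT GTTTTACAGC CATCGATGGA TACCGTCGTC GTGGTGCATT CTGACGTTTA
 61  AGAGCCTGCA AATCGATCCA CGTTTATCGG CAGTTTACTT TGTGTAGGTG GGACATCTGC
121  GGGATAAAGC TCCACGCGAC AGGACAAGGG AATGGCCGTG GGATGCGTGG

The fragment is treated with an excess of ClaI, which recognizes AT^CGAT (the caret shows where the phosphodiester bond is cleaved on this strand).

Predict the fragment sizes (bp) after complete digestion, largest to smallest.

ClaI sites (ATCGAT) start at positions 22, 72.
ClaI cuts after base 2 of each site, so after positions 23, 73.
Linear molecule, 2 cuts → 3 fragments:
  1–23 → 23 bp
  24–73 → 50 bp
  74–170 → 97 bp
Sorted largest to smallest: 97, 50, 23 bp.

97, 50, 23 bp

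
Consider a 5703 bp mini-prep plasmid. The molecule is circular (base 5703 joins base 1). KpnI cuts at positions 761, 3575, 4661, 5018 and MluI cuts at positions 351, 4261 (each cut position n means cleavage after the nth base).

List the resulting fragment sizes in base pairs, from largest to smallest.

Combined cut positions (sorted): 351, 761, 3575, 4261, 4661, 5018.
Circular molecule, 6 cuts → 6 fragments:
  761 − 351 = 410 bp
  3575 − 761 = 2814 bp
  4261 − 3575 = 686 bp
  4661 − 4261 = 400 bp
  5018 − 4661 = 357 bp
  wrap: 5703 − 5018 + 351 = 1036 bp
Sorted largest to smallest: 2814, 1036, 686, 410, 400, 357 bp.

2814, 1036, 686, 410, 400, 357 bp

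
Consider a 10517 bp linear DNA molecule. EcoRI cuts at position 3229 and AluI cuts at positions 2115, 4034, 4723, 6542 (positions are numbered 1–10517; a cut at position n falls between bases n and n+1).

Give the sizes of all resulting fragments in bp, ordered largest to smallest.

3975, 2115, 1819, 1114, 805, 689 bp

Combined cut positions (sorted): 2115, 3229, 4034, 4723, 6542.
Linear molecule, 5 cuts → 6 fragments:
  2115 − 0 = 2115 bp
  3229 − 2115 = 1114 bp
  4034 − 3229 = 805 bp
  4723 − 4034 = 689 bp
  6542 − 4723 = 1819 bp
  10517 − 6542 = 3975 bp
Sorted largest to smallest: 3975, 2115, 1819, 1114, 805, 689 bp.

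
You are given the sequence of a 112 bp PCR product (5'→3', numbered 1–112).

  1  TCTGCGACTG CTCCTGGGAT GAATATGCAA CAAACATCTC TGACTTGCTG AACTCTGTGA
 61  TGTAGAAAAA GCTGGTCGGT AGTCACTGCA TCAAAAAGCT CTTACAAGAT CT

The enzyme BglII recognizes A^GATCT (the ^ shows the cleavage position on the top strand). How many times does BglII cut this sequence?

1

AGATCT occurs starting at position 107.
BglII cuts at 1 site.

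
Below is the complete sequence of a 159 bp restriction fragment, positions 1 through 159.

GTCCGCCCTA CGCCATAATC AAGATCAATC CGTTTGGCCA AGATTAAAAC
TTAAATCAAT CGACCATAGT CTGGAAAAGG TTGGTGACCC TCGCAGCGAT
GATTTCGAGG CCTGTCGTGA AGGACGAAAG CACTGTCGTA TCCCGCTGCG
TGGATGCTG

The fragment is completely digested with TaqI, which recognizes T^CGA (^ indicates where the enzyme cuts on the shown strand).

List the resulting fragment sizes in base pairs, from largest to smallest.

TaqI sites (TCGA) start at positions 60, 105.
TaqI cuts after the first base of each site, so after positions 60, 105.
Linear molecule, 2 cuts → 3 fragments:
  1–60 → 60 bp
  61–105 → 45 bp
  106–159 → 54 bp
Sorted largest to smallest: 60, 54, 45 bp.

60, 54, 45 bp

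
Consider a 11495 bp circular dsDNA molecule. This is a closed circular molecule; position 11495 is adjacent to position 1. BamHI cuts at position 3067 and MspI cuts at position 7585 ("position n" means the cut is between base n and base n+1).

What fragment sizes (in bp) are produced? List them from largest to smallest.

6977, 4518 bp

Combined cut positions (sorted): 3067, 7585.
Circular molecule, 2 cuts → 2 fragments:
  7585 − 3067 = 4518 bp
  wrap: 11495 − 7585 + 3067 = 6977 bp
Sorted largest to smallest: 6977, 4518 bp.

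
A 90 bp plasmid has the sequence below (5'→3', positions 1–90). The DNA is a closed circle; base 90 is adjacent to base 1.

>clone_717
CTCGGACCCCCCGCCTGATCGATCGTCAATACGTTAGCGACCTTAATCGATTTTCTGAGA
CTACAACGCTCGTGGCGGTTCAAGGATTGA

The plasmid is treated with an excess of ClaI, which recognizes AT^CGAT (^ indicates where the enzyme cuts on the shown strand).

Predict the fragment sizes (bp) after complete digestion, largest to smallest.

62, 28 bp

ClaI sites (ATCGAT) start at positions 18, 46.
ClaI cuts after base 2 of each site, so after positions 19, 47.
Circular molecule, 2 cuts → 2 fragments:
  20–47 → 28 bp
  48–90 then 1–19 → 43 + 19 = 62 bp
Sorted largest to smallest: 62, 28 bp.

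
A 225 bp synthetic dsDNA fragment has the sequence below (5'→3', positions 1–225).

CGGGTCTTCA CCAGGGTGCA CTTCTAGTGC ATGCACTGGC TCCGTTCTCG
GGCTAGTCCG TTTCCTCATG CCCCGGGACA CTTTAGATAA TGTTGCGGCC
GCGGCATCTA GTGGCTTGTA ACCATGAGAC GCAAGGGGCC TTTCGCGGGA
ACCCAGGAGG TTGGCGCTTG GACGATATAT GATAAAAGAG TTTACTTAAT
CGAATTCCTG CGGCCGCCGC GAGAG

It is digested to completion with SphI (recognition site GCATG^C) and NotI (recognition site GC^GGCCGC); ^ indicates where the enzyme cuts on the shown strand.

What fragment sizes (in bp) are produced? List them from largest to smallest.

The SphI site (GCATGC) starts at position 29.
SphI cuts after base 5 of each site (before the last base), so after position 33.
NotI sites (GCGGCCGC) start at positions 95, 210.
NotI cuts after base 2 of each site, so after positions 96, 211.
Combined cut positions: 33, 96, 211.
Linear molecule, 3 cuts → 4 fragments:
  1–33 → 33 bp
  34–96 → 63 bp
  97–211 → 115 bp
  212–225 → 14 bp
Sorted largest to smallest: 115, 63, 33, 14 bp.

115, 63, 33, 14 bp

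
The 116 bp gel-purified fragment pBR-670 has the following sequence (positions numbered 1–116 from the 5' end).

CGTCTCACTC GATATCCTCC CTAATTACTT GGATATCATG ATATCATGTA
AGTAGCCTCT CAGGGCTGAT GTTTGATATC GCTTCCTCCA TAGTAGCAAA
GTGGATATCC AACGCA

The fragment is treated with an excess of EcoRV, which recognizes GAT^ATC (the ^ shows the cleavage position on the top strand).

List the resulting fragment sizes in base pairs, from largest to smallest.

EcoRV sites (GATATC) start at positions 11, 32, 40, 75, 104.
EcoRV cuts after base 3 of each site, so after positions 13, 34, 42, 77, 106.
Linear molecule, 5 cuts → 6 fragments:
  1–13 → 13 bp
  14–34 → 21 bp
  35–42 → 8 bp
  43–77 → 35 bp
  78–106 → 29 bp
  107–116 → 10 bp
Sorted largest to smallest: 35, 29, 21, 13, 10, 8 bp.

35, 29, 21, 13, 10, 8 bp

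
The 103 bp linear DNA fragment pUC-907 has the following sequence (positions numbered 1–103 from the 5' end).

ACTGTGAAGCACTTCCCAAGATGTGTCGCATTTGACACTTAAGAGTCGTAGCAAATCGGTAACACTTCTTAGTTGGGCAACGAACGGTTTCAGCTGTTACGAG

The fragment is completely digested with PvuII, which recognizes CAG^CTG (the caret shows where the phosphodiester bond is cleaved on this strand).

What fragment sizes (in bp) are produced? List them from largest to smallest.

The PvuII site (CAGCTG) starts at position 91.
PvuII cuts after base 3 of each site, so after position 93.
Linear molecule, 1 cut → 2 fragments:
  1–93 → 93 bp
  94–103 → 10 bp
Sorted largest to smallest: 93, 10 bp.

93, 10 bp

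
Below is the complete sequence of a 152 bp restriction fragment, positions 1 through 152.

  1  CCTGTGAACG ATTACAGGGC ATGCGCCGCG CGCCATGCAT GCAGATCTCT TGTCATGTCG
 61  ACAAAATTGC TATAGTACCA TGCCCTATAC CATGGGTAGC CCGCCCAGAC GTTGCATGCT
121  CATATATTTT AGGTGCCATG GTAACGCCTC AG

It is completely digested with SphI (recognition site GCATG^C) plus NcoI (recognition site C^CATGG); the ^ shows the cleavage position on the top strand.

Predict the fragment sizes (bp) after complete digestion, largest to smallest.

49, 28, 23, 18, 18, 16 bp

SphI sites (GCATGC) start at positions 19, 37, 114.
SphI cuts after base 5 of each site (before the last base), so after positions 23, 41, 118.
NcoI sites (CCATGG) start at positions 90, 136.
NcoI cuts after the first base of each site, so after positions 90, 136.
Combined cut positions: 23, 41, 90, 118, 136.
Linear molecule, 5 cuts → 6 fragments:
  1–23 → 23 bp
  24–41 → 18 bp
  42–90 → 49 bp
  91–118 → 28 bp
  119–136 → 18 bp
  137–152 → 16 bp
Sorted largest to smallest: 49, 28, 23, 18, 18, 16 bp.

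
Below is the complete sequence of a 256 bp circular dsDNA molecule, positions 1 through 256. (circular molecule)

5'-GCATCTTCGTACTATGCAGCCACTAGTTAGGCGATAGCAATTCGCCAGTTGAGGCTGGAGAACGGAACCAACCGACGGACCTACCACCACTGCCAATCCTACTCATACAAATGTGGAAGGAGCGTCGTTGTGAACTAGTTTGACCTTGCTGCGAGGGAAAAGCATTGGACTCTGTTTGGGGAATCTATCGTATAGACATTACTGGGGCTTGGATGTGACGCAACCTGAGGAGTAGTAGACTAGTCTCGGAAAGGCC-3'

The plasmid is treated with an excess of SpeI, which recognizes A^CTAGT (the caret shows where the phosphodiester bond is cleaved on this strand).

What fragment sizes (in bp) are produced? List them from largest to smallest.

SpeI sites (ACTAGT) start at positions 22, 134, 239.
SpeI cuts after the first base of each site, so after positions 22, 134, 239.
Circular molecule, 3 cuts → 3 fragments:
  23–134 → 112 bp
  135–239 → 105 bp
  240–256 then 1–22 → 17 + 22 = 39 bp
Sorted largest to smallest: 112, 105, 39 bp.

112, 105, 39 bp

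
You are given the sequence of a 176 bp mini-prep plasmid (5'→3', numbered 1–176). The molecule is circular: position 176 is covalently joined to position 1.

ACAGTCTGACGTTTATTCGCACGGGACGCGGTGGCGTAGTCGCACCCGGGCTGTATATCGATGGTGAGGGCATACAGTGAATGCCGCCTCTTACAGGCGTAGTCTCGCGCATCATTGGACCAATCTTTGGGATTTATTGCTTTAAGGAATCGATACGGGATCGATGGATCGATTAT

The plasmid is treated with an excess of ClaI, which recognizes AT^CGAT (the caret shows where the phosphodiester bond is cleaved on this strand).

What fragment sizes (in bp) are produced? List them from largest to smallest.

ClaI sites (ATCGAT) start at positions 57, 149, 160, 168.
ClaI cuts after base 2 of each site, so after positions 58, 150, 161, 169.
Circular molecule, 4 cuts → 4 fragments:
  59–150 → 92 bp
  151–161 → 11 bp
  162–169 → 8 bp
  170–176 then 1–58 → 7 + 58 = 65 bp
Sorted largest to smallest: 92, 65, 11, 8 bp.

92, 65, 11, 8 bp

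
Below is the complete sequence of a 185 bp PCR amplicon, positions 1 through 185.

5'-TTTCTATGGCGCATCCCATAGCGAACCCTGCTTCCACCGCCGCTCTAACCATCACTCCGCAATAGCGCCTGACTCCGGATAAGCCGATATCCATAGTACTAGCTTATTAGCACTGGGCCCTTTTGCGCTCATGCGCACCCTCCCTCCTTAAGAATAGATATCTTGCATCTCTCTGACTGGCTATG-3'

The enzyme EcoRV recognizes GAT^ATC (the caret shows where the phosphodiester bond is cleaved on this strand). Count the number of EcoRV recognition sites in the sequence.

GATATC occurs starting at positions 86, 157.
EcoRV cuts at 2 sites.

2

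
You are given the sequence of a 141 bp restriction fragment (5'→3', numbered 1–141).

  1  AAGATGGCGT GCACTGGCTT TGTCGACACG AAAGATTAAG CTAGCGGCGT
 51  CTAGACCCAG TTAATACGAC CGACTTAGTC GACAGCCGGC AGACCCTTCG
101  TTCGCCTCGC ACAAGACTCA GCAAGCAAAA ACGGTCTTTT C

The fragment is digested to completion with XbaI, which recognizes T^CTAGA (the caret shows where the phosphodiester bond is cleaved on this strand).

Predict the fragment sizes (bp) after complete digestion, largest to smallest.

The XbaI site (TCTAGA) starts at position 50.
XbaI cuts after the first base of each site, so after position 50.
Linear molecule, 1 cut → 2 fragments:
  1–50 → 50 bp
  51–141 → 91 bp
Sorted largest to smallest: 91, 50 bp.

91, 50 bp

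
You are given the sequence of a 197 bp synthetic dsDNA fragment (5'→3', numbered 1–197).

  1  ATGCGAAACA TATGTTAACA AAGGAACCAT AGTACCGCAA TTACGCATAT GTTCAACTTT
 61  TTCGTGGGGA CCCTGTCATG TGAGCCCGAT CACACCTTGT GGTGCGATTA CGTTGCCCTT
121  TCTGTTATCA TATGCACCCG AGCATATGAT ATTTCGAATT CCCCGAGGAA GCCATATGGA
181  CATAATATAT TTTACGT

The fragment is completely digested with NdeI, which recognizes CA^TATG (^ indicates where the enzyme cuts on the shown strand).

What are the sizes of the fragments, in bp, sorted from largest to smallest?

83, 37, 30, 23, 14, 10 bp

NdeI sites (CATATG) start at positions 9, 46, 129, 143, 173.
NdeI cuts after base 2 of each site, so after positions 10, 47, 130, 144, 174.
Linear molecule, 5 cuts → 6 fragments:
  1–10 → 10 bp
  11–47 → 37 bp
  48–130 → 83 bp
  131–144 → 14 bp
  145–174 → 30 bp
  175–197 → 23 bp
Sorted largest to smallest: 83, 37, 30, 23, 14, 10 bp.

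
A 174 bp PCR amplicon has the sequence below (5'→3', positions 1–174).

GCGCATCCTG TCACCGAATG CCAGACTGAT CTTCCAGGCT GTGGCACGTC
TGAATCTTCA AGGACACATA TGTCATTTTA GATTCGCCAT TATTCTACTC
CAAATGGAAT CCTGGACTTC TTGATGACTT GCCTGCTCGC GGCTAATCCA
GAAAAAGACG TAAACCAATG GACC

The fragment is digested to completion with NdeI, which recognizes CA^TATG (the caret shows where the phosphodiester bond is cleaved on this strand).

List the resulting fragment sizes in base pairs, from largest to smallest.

106, 68 bp

The NdeI site (CATATG) starts at position 67.
NdeI cuts after base 2 of each site, so after position 68.
Linear molecule, 1 cut → 2 fragments:
  1–68 → 68 bp
  69–174 → 106 bp
Sorted largest to smallest: 106, 68 bp.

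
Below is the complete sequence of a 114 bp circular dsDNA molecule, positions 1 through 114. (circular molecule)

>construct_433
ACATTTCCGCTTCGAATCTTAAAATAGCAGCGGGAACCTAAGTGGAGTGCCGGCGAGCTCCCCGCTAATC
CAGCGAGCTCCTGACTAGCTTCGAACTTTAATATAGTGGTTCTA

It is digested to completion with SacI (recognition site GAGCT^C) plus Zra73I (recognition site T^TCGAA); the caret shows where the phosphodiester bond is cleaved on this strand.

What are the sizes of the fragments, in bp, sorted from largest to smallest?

SacI sites (GAGCTC) start at positions 55, 75.
SacI cuts after base 5 of each site (before the last base), so after positions 59, 79.
Zra73I sites (TTCGAA) start at positions 11, 90.
Zra73I cuts after the first base of each site, so after positions 11, 90.
Combined cut positions: 11, 59, 79, 90.
Circular molecule, 4 cuts → 4 fragments:
  12–59 → 48 bp
  60–79 → 20 bp
  80–90 → 11 bp
  91–114 then 1–11 → 24 + 11 = 35 bp
Sorted largest to smallest: 48, 35, 20, 11 bp.

48, 35, 20, 11 bp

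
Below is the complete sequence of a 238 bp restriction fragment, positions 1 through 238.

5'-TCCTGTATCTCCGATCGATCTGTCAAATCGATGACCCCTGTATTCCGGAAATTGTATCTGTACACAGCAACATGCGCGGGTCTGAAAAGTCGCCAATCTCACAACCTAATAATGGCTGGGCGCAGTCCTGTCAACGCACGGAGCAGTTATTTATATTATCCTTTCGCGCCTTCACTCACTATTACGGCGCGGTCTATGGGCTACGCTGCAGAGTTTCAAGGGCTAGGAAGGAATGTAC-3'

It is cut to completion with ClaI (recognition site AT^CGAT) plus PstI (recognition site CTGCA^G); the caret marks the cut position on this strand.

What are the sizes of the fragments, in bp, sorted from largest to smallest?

182, 28, 15, 13 bp

ClaI sites (ATCGAT) start at positions 14, 27.
ClaI cuts after base 2 of each site, so after positions 15, 28.
The PstI site (CTGCAG) starts at position 206.
PstI cuts after base 5 of each site (before the last base), so after position 210.
Combined cut positions: 15, 28, 210.
Linear molecule, 3 cuts → 4 fragments:
  1–15 → 15 bp
  16–28 → 13 bp
  29–210 → 182 bp
  211–238 → 28 bp
Sorted largest to smallest: 182, 28, 15, 13 bp.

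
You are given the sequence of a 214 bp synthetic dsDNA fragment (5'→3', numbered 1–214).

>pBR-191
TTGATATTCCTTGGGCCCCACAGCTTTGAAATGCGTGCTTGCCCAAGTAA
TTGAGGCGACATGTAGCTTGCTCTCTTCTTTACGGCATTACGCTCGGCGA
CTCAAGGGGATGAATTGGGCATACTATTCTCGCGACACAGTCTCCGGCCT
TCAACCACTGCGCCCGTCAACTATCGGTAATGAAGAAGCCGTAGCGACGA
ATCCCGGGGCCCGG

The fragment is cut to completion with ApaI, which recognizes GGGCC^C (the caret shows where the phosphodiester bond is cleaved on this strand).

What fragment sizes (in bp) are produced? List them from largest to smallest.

194, 17, 3 bp

ApaI sites (GGGCCC) start at positions 13, 207.
ApaI cuts after base 5 of each site (before the last base), so after positions 17, 211.
Linear molecule, 2 cuts → 3 fragments:
  1–17 → 17 bp
  18–211 → 194 bp
  212–214 → 3 bp
Sorted largest to smallest: 194, 17, 3 bp.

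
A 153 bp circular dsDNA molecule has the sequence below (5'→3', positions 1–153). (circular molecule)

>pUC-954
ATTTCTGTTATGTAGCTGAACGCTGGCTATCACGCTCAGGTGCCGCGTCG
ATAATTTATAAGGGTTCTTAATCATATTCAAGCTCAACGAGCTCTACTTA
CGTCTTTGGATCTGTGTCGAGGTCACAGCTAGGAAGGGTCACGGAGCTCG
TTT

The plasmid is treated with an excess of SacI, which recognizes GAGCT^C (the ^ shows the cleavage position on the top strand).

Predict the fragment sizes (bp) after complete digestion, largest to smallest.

98, 55 bp

SacI sites (GAGCTC) start at positions 89, 144.
SacI cuts after base 5 of each site (before the last base), so after positions 93, 148.
Circular molecule, 2 cuts → 2 fragments:
  94–148 → 55 bp
  149–153 then 1–93 → 5 + 93 = 98 bp
Sorted largest to smallest: 98, 55 bp.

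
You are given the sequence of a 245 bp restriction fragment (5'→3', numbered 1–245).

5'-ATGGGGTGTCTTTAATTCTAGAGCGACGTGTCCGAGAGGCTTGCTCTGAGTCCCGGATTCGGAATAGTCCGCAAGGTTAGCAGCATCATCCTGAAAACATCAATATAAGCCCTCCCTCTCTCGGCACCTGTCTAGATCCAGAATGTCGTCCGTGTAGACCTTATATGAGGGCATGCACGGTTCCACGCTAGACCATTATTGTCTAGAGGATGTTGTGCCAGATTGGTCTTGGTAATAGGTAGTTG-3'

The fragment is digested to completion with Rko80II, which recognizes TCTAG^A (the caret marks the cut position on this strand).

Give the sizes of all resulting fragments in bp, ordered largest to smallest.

114, 71, 39, 21 bp

Rko80II sites (TCTAGA) start at positions 17, 131, 202.
Rko80II cuts after base 5 of each site (before the last base), so after positions 21, 135, 206.
Linear molecule, 3 cuts → 4 fragments:
  1–21 → 21 bp
  22–135 → 114 bp
  136–206 → 71 bp
  207–245 → 39 bp
Sorted largest to smallest: 114, 71, 39, 21 bp.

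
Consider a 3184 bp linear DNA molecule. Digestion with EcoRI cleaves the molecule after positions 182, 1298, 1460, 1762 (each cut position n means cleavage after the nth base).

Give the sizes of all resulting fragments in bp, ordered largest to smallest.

1422, 1116, 302, 182, 162 bp

Linear molecule, 4 cuts → 5 fragments:
  182 − 0 = 182 bp
  1298 − 182 = 1116 bp
  1460 − 1298 = 162 bp
  1762 − 1460 = 302 bp
  3184 − 1762 = 1422 bp
Sorted largest to smallest: 1422, 1116, 302, 182, 162 bp.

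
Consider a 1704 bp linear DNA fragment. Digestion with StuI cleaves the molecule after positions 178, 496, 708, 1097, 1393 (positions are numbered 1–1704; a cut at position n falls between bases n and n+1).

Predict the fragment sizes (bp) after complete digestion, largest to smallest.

389, 318, 311, 296, 212, 178 bp

Linear molecule, 5 cuts → 6 fragments:
  178 − 0 = 178 bp
  496 − 178 = 318 bp
  708 − 496 = 212 bp
  1097 − 708 = 389 bp
  1393 − 1097 = 296 bp
  1704 − 1393 = 311 bp
Sorted largest to smallest: 389, 318, 311, 296, 212, 178 bp.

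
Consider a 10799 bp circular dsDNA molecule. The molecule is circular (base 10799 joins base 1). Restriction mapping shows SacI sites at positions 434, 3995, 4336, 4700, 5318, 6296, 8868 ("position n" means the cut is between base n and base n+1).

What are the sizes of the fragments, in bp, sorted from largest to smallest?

Circular molecule, 7 cuts → 7 fragments:
  3995 − 434 = 3561 bp
  4336 − 3995 = 341 bp
  4700 − 4336 = 364 bp
  5318 − 4700 = 618 bp
  6296 − 5318 = 978 bp
  8868 − 6296 = 2572 bp
  wrap: 10799 − 8868 + 434 = 2365 bp
Sorted largest to smallest: 3561, 2572, 2365, 978, 618, 364, 341 bp.

3561, 2572, 2365, 978, 618, 364, 341 bp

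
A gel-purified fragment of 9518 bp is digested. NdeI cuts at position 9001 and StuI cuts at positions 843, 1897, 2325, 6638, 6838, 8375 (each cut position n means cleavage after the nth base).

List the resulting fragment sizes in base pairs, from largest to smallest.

Combined cut positions (sorted): 843, 1897, 2325, 6638, 6838, 8375, 9001.
Linear molecule, 7 cuts → 8 fragments:
  843 − 0 = 843 bp
  1897 − 843 = 1054 bp
  2325 − 1897 = 428 bp
  6638 − 2325 = 4313 bp
  6838 − 6638 = 200 bp
  8375 − 6838 = 1537 bp
  9001 − 8375 = 626 bp
  9518 − 9001 = 517 bp
Sorted largest to smallest: 4313, 1537, 1054, 843, 626, 517, 428, 200 bp.

4313, 1537, 1054, 843, 626, 517, 428, 200 bp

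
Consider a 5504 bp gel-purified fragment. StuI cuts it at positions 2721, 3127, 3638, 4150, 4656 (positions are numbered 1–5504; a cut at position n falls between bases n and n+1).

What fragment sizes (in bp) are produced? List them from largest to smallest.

2721, 848, 512, 511, 506, 406 bp

Linear molecule, 5 cuts → 6 fragments:
  2721 − 0 = 2721 bp
  3127 − 2721 = 406 bp
  3638 − 3127 = 511 bp
  4150 − 3638 = 512 bp
  4656 − 4150 = 506 bp
  5504 − 4656 = 848 bp
Sorted largest to smallest: 2721, 848, 512, 511, 506, 406 bp.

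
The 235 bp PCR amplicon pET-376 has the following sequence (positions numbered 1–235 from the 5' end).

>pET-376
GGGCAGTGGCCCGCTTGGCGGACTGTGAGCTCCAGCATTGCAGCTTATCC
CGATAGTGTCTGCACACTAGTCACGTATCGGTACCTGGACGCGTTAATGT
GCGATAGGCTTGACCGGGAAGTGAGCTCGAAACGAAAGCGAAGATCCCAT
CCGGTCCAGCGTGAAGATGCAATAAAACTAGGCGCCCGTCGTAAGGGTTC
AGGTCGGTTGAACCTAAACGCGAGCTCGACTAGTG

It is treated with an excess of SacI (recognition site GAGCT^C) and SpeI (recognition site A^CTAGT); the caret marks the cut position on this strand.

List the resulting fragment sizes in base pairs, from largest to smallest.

SacI sites (GAGCTC) start at positions 27, 123, 222.
SacI cuts after base 5 of each site (before the last base), so after positions 31, 127, 226.
SpeI sites (ACTAGT) start at positions 66, 229.
SpeI cuts after the first base of each site, so after positions 66, 229.
Combined cut positions: 31, 66, 127, 226, 229.
Linear molecule, 5 cuts → 6 fragments:
  1–31 → 31 bp
  32–66 → 35 bp
  67–127 → 61 bp
  128–226 → 99 bp
  227–229 → 3 bp
  230–235 → 6 bp
Sorted largest to smallest: 99, 61, 35, 31, 6, 3 bp.

99, 61, 35, 31, 6, 3 bp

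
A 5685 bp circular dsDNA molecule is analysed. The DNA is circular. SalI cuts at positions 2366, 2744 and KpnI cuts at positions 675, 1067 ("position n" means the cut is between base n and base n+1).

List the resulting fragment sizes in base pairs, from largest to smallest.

3616, 1299, 392, 378 bp

Combined cut positions (sorted): 675, 1067, 2366, 2744.
Circular molecule, 4 cuts → 4 fragments:
  1067 − 675 = 392 bp
  2366 − 1067 = 1299 bp
  2744 − 2366 = 378 bp
  wrap: 5685 − 2744 + 675 = 3616 bp
Sorted largest to smallest: 3616, 1299, 392, 378 bp.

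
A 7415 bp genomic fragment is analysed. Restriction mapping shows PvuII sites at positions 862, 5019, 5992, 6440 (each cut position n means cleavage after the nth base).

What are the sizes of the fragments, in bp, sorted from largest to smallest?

Linear molecule, 4 cuts → 5 fragments:
  862 − 0 = 862 bp
  5019 − 862 = 4157 bp
  5992 − 5019 = 973 bp
  6440 − 5992 = 448 bp
  7415 − 6440 = 975 bp
Sorted largest to smallest: 4157, 975, 973, 862, 448 bp.

4157, 975, 973, 862, 448 bp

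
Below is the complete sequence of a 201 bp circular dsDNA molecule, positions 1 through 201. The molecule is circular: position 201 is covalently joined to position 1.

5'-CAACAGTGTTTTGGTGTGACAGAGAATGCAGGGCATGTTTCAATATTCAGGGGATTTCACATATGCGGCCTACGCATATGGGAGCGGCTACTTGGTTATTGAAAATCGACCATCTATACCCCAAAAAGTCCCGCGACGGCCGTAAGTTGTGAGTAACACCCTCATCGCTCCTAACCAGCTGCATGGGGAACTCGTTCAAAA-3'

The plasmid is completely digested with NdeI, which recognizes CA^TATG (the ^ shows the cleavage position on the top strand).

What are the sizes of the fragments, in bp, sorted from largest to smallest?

186, 15 bp

NdeI sites (CATATG) start at positions 60, 75.
NdeI cuts after base 2 of each site, so after positions 61, 76.
Circular molecule, 2 cuts → 2 fragments:
  62–76 → 15 bp
  77–201 then 1–61 → 125 + 61 = 186 bp
Sorted largest to smallest: 186, 15 bp.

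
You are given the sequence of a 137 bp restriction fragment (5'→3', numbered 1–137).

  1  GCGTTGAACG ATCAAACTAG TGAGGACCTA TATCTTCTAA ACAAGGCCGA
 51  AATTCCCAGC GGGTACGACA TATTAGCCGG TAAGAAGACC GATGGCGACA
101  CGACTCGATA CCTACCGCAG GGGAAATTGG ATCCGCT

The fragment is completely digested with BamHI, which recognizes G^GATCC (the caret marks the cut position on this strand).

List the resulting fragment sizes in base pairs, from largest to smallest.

The BamHI site (GGATCC) starts at position 129.
BamHI cuts after the first base of each site, so after position 129.
Linear molecule, 1 cut → 2 fragments:
  1–129 → 129 bp
  130–137 → 8 bp
Sorted largest to smallest: 129, 8 bp.

129, 8 bp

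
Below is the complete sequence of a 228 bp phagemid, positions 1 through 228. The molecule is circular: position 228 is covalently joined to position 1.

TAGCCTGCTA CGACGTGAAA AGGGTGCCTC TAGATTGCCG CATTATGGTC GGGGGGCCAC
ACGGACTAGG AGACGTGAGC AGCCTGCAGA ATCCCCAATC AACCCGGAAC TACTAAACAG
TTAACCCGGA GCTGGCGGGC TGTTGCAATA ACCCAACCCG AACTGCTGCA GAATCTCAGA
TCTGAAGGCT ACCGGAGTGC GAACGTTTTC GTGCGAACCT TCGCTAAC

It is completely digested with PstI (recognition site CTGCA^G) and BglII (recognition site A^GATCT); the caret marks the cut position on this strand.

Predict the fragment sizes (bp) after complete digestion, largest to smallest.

PstI sites (CTGCAG) start at positions 84, 166.
PstI cuts after base 5 of each site (before the last base), so after positions 88, 170.
The BglII site (AGATCT) starts at position 178.
BglII cuts after the first base of each site, so after position 178.
Combined cut positions: 88, 170, 178.
Circular molecule, 3 cuts → 3 fragments:
  89–170 → 82 bp
  171–178 → 8 bp
  179–228 then 1–88 → 50 + 88 = 138 bp
Sorted largest to smallest: 138, 82, 8 bp.

138, 82, 8 bp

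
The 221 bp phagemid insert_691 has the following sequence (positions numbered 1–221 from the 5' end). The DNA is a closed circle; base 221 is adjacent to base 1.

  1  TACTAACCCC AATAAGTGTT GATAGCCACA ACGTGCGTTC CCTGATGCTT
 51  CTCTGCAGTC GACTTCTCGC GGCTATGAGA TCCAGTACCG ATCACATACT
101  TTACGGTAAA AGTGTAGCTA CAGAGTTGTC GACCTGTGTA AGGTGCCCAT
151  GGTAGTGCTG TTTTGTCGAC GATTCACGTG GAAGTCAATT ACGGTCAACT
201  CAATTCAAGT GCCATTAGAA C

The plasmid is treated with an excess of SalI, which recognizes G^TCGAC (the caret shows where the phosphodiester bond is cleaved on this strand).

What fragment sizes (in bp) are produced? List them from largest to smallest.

114, 70, 37 bp

SalI sites (GTCGAC) start at positions 58, 128, 165.
SalI cuts after the first base of each site, so after positions 58, 128, 165.
Circular molecule, 3 cuts → 3 fragments:
  59–128 → 70 bp
  129–165 → 37 bp
  166–221 then 1–58 → 56 + 58 = 114 bp
Sorted largest to smallest: 114, 70, 37 bp.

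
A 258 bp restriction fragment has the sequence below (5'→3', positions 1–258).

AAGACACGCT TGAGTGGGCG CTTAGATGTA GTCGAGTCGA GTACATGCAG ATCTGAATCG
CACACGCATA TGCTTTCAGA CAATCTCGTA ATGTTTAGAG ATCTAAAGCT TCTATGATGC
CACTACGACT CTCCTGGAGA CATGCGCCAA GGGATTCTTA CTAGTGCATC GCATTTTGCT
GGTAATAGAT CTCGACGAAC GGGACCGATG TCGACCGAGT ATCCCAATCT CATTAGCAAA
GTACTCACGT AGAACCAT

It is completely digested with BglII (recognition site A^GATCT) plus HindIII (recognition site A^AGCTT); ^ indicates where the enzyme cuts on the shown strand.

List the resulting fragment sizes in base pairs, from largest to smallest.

BglII sites (AGATCT) start at positions 49, 99, 187.
BglII cuts after the first base of each site, so after positions 49, 99, 187.
The HindIII site (AAGCTT) starts at position 106.
HindIII cuts after the first base of each site, so after position 106.
Combined cut positions: 49, 99, 106, 187.
Linear molecule, 4 cuts → 5 fragments:
  1–49 → 49 bp
  50–99 → 50 bp
  100–106 → 7 bp
  107–187 → 81 bp
  188–258 → 71 bp
Sorted largest to smallest: 81, 71, 50, 49, 7 bp.

81, 71, 50, 49, 7 bp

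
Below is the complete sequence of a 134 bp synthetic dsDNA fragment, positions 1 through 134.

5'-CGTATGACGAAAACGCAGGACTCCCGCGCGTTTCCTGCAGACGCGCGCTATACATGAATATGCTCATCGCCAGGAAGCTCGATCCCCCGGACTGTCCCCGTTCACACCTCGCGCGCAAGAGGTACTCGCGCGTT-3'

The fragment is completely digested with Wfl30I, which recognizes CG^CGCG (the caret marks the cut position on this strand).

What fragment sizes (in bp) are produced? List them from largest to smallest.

68, 26, 17, 17, 6 bp

Wfl30I sites (CGCGCG) start at positions 25, 42, 110, 127.
Wfl30I cuts after base 2 of each site, so after positions 26, 43, 111, 128.
Linear molecule, 4 cuts → 5 fragments:
  1–26 → 26 bp
  27–43 → 17 bp
  44–111 → 68 bp
  112–128 → 17 bp
  129–134 → 6 bp
Sorted largest to smallest: 68, 26, 17, 17, 6 bp.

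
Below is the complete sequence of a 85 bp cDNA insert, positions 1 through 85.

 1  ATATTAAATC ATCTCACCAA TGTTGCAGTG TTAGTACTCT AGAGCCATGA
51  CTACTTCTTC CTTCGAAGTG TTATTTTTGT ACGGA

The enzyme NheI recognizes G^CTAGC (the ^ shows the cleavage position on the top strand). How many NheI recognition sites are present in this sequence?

0

No occurrence of GCTAGC is present in the sequence.
NheI does not cut: 0 sites.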